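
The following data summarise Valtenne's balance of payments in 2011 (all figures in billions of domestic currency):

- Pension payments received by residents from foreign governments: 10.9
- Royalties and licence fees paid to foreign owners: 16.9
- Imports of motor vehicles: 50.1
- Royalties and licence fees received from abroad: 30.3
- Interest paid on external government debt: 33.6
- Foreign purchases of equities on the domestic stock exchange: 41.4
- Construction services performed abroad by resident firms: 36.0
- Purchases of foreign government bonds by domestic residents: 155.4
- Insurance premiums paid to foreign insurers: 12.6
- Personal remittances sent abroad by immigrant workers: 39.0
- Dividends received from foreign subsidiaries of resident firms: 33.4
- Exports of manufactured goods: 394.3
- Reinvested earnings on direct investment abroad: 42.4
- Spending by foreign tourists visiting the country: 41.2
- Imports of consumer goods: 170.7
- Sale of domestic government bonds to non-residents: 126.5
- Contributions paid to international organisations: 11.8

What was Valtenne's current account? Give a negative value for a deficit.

Goods: -50.1 - 170.7 + 394.3 = 173.5
Services: 36.0 + 30.3 - 16.9 + 41.2 - 12.6 = 78.0
Primary income: -33.6 + 33.4 + 42.4 = 42.2
Secondary income: -11.8 - 39.0 + 10.9 = -39.9
Current account = 173.5 + 78.0 + 42.2 + (-39.9) = 253.8
(Excluded from the current account — financial account: foreign purchases of equities on the domestic stock exchange 41.4, purchases of foreign government bonds by domestic residents 155.4, sale of domestic government bonds to non-residents 126.5.)

253.8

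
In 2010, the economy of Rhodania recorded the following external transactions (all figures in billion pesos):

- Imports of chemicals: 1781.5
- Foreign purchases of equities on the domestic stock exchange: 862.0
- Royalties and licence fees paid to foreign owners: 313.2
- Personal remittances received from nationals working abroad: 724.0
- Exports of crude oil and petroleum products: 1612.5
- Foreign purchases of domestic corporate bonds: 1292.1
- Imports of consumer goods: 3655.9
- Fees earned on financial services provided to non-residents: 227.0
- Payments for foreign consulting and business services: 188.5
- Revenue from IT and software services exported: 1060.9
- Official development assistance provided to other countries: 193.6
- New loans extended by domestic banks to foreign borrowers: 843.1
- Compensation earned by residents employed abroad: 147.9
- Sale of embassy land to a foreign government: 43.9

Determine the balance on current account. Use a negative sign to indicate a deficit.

Goods: -1781.5 - 3655.9 + 1612.5 = -3824.9
Services: -313.2 + 227.0 - 188.5 + 1060.9 = 786.2
Primary income: 147.9
Secondary income: 724.0 - 193.6 = 530.4
Current account = (-3824.9) + 786.2 + 147.9 + 530.4 = -2360.4
(Excluded from the current account — financial account: foreign purchases of equities on the domestic stock exchange 862.0, foreign purchases of domestic corporate bonds 1292.1, new loans extended by domestic banks to foreign borrowers 843.1; capital account: sale of embassy land to a foreign government 43.9.)

-2360.4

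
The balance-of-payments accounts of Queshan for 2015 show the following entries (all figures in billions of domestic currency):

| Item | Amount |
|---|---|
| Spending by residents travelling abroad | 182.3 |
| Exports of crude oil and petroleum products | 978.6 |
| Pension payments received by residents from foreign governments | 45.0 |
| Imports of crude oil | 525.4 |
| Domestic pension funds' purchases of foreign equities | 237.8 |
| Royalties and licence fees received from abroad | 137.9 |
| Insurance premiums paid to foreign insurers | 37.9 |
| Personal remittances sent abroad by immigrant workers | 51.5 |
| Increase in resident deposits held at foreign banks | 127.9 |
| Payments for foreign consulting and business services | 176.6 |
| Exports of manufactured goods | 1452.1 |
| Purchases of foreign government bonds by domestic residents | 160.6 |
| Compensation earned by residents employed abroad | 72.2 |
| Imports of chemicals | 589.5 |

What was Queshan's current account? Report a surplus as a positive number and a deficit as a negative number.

1122.6

Goods: 978.6 + 1452.1 - 589.5 - 525.4 = 1315.8
Services: 137.9 - 37.9 - 176.6 - 182.3 = -258.9
Primary income: 72.2
Secondary income: 45.0 - 51.5 = -6.5
Current account = 1315.8 + (-258.9) + 72.2 + (-6.5) = 1122.6
(Excluded from the current account — financial account: domestic pension funds' purchases of foreign equities 237.8, increase in resident deposits held at foreign banks 127.9, purchases of foreign government bonds by domestic residents 160.6.)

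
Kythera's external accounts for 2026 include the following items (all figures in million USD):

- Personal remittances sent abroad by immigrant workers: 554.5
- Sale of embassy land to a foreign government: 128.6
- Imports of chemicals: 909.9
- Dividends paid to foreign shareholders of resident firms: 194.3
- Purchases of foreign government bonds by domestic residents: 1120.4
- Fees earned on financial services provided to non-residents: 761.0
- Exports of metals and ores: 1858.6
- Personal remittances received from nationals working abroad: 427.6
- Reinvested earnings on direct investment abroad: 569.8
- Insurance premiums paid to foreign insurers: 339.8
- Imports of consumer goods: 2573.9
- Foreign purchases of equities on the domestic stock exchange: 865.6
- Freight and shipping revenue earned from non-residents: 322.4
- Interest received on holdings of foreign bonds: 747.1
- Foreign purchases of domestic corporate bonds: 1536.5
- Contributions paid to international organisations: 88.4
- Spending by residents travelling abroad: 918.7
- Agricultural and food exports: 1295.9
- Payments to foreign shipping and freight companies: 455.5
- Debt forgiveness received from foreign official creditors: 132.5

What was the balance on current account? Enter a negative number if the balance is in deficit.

Goods: 1858.6 - 2573.9 + 1295.9 - 909.9 = -329.3
Services: -455.5 - 918.7 - 339.8 + 761.0 + 322.4 = -630.6
Primary income: 747.1 - 194.3 + 569.8 = 1122.6
Secondary income: -88.4 - 554.5 + 427.6 = -215.3
Current account = (-329.3) + (-630.6) + 1122.6 + (-215.3) = -52.6
(Excluded from the current account — capital account: sale of embassy land to a foreign government 128.6, debt forgiveness received from foreign official creditors 132.5; financial account: purchases of foreign government bonds by domestic residents 1120.4, foreign purchases of equities on the domestic stock exchange 865.6, foreign purchases of domestic corporate bonds 1536.5.)

-52.6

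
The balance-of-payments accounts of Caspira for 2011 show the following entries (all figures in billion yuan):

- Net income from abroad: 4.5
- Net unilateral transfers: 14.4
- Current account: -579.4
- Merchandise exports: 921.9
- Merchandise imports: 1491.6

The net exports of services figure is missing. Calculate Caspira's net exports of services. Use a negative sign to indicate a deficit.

Current account = goods balance + services balance + net primary income + net secondary income
Sum of the known components = -550.8
Net exports of services = CA - (known components) = -579.4 - (-550.8) = -28.6

-28.6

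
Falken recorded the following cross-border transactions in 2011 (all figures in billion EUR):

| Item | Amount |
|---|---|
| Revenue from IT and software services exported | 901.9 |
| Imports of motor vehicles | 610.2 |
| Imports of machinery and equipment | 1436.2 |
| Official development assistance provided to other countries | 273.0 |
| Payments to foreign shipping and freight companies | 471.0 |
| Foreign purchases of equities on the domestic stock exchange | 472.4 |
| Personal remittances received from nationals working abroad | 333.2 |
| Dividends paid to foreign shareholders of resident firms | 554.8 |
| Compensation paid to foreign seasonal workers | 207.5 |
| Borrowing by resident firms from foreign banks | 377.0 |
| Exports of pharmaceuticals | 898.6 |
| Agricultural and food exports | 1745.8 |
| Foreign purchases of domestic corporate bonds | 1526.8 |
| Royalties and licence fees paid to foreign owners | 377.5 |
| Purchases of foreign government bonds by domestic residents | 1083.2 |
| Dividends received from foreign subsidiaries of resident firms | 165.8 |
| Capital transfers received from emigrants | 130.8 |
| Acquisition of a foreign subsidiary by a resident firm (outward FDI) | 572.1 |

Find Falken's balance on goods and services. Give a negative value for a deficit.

Goods: -610.2 - 1436.2 + 1745.8 + 898.6 = 598.0
Services: 901.9 - 377.5 - 471.0 = 53.4
Trade balance = 598.0 + 53.4 = 651.4
(Excluded from the trade balance — secondary income: official development assistance provided to other countries 273.0, personal remittances received from nationals working abroad 333.2; financial account: foreign purchases of equities on the domestic stock exchange 472.4, borrowing by resident firms from foreign banks 377.0, foreign purchases of domestic corporate bonds 1526.8, purchases of foreign government bonds by domestic residents 1083.2, acquisition of a foreign subsidiary by a resident firm (outward FDI) 572.1; primary income: dividends paid to foreign shareholders of resident firms 554.8, compensation paid to foreign seasonal workers 207.5, dividends received from foreign subsidiaries of resident firms 165.8; capital account: capital transfers received from emigrants 130.8.)

651.4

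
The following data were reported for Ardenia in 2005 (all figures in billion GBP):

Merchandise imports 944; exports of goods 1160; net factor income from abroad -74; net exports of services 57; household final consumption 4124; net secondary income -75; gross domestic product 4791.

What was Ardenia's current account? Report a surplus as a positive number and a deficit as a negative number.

124

Goods balance = 1160 - 944 = 216
Services balance = 57
Trade balance (goods + services) = 216 + 57 = 273
Net primary income = -74
Net secondary income = -75
Current account = 273 + (-74) + (-75) = 124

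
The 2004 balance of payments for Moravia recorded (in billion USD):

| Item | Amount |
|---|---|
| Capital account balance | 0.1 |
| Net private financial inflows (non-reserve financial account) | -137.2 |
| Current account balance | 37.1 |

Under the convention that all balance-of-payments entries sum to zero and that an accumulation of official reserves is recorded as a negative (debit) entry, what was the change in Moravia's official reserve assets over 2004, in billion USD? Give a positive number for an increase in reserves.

Official reserve transactions balance = -(37.1 + 0.1 + (-137.2)) = 100.0
An accumulation of reserves is recorded as a debit (negative entry), so the change in the stock of reserves is the negative of that balance.
Change in official reserves = -(100.0) = -100.0

-100.0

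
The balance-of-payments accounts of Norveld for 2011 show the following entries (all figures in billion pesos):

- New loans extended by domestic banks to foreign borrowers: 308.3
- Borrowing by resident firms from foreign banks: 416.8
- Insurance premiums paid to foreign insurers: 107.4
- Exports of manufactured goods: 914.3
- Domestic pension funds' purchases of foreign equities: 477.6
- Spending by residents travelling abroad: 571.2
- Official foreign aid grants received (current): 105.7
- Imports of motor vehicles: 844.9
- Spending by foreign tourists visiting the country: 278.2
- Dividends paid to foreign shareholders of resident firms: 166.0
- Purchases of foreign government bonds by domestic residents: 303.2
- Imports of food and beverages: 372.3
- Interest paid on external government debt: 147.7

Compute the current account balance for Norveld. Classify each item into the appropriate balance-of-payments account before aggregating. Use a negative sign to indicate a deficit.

-911.3

Goods: 914.3 - 844.9 - 372.3 = -302.9
Services: -571.2 + 278.2 - 107.4 = -400.4
Primary income: -147.7 - 166.0 = -313.7
Secondary income: 105.7
Current account = (-302.9) + (-400.4) + (-313.7) + 105.7 = -911.3
(Excluded from the current account — financial account: new loans extended by domestic banks to foreign borrowers 308.3, borrowing by resident firms from foreign banks 416.8, domestic pension funds' purchases of foreign equities 477.6, purchases of foreign government bonds by domestic residents 303.2.)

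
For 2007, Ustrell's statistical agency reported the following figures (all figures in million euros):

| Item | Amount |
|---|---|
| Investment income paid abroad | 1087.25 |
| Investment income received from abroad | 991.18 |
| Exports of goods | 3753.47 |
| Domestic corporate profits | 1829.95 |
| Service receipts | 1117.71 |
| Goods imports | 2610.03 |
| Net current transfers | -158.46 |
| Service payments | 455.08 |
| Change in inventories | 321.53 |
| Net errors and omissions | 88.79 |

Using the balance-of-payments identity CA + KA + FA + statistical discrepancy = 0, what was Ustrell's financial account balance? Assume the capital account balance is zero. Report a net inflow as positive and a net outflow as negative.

Goods balance = 3753.47 - 2610.03 = 1143.44
Services balance = 1117.71 - 455.08 = 662.63
Trade balance (goods + services) = 1143.44 + 662.63 = 1806.07
Net primary income = 991.18 - 1087.25 = -96.07
Net secondary income = -158.46
Current account = 1806.07 + (-96.07) + (-158.46) = 1551.54
Financial account = -(1551.54 + 88.79) = -1640.33

-1640.33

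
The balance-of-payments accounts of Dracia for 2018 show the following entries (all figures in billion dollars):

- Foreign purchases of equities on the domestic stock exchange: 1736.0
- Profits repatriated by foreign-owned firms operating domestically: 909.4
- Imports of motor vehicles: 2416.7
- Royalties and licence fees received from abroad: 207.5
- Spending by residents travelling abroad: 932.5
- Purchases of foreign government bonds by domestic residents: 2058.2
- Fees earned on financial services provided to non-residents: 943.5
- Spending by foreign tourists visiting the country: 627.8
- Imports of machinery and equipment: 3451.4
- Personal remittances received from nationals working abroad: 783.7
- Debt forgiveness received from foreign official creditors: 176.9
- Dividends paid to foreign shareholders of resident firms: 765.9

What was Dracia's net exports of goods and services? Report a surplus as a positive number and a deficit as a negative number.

Goods: -2416.7 - 3451.4 = -5868.1
Services: 627.8 - 932.5 + 943.5 + 207.5 = 846.3
Trade balance = -5868.1 + 846.3 = -5021.8
(Excluded from the trade balance — financial account: foreign purchases of equities on the domestic stock exchange 1736.0, purchases of foreign government bonds by domestic residents 2058.2; primary income: profits repatriated by foreign-owned firms operating domestically 909.4, dividends paid to foreign shareholders of resident firms 765.9; secondary income: personal remittances received from nationals working abroad 783.7; capital account: debt forgiveness received from foreign official creditors 176.9.)

-5021.8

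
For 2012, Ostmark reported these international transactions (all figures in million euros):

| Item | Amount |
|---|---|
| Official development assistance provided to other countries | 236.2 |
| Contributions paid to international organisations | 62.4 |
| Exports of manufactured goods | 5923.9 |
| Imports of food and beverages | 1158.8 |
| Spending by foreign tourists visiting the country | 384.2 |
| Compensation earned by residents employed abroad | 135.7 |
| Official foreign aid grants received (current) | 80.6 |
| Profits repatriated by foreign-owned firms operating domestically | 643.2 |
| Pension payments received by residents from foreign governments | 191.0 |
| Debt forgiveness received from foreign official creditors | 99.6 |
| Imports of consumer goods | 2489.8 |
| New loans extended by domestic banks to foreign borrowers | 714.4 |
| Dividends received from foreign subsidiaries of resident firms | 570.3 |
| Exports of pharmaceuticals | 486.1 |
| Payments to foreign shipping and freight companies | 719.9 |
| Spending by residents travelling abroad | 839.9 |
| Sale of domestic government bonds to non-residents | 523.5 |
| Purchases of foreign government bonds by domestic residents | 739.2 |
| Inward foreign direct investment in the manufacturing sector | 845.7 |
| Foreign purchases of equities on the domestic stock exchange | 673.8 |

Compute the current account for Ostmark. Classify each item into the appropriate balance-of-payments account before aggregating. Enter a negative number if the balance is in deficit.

Goods: 486.1 - 1158.8 + 5923.9 - 2489.8 = 2761.4
Services: -719.9 + 384.2 - 839.9 = -1175.6
Primary income: -643.2 + 570.3 + 135.7 = 62.8
Secondary income: 80.6 - 236.2 + 191.0 - 62.4 = -27.0
Current account = 2761.4 + (-1175.6) + 62.8 + (-27.0) = 1621.6
(Excluded from the current account — capital account: debt forgiveness received from foreign official creditors 99.6; financial account: new loans extended by domestic banks to foreign borrowers 714.4, sale of domestic government bonds to non-residents 523.5, purchases of foreign government bonds by domestic residents 739.2, inward foreign direct investment in the manufacturing sector 845.7, foreign purchases of equities on the domestic stock exchange 673.8.)

1621.6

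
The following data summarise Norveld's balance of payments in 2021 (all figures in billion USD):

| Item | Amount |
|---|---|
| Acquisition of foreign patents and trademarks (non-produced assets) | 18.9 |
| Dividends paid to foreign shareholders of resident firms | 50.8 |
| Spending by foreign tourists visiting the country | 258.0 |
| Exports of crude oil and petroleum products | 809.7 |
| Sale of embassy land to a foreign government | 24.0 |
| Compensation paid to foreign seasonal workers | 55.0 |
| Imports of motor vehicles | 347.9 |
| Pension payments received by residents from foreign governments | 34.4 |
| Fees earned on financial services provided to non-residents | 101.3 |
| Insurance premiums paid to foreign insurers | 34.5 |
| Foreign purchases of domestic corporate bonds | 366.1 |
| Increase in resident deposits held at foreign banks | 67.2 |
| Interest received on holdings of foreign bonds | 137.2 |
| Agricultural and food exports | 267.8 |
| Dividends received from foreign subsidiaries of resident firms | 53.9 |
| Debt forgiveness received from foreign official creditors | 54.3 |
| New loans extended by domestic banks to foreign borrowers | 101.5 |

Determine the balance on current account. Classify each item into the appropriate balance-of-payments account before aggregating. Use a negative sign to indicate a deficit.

Goods: 809.7 + 267.8 - 347.9 = 729.6
Services: 101.3 - 34.5 + 258.0 = 324.8
Primary income: 53.9 - 55.0 - 50.8 + 137.2 = 85.3
Secondary income: 34.4
Current account = 729.6 + 324.8 + 85.3 + 34.4 = 1174.1
(Excluded from the current account — capital account: acquisition of foreign patents and trademarks (non-produced assets) 18.9, sale of embassy land to a foreign government 24.0, debt forgiveness received from foreign official creditors 54.3; financial account: foreign purchases of domestic corporate bonds 366.1, increase in resident deposits held at foreign banks 67.2, new loans extended by domestic banks to foreign borrowers 101.5.)

1174.1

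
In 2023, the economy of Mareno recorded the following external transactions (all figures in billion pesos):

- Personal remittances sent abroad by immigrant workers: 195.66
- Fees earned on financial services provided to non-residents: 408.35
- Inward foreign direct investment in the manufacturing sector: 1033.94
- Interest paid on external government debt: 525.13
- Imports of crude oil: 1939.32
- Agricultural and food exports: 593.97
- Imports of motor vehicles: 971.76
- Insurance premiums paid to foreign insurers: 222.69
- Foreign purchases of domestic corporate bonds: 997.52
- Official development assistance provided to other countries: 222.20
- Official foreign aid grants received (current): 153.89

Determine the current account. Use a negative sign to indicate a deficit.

-2920.55

Goods: 593.97 - 1939.32 - 971.76 = -2317.11
Services: 408.35 - 222.69 = 185.66
Primary income: -525.13
Secondary income: -222.20 + 153.89 - 195.66 = -263.97
Current account = (-2317.11) + 185.66 + (-525.13) + (-263.97) = -2920.55
(Excluded from the current account — financial account: inward foreign direct investment in the manufacturing sector 1033.94, foreign purchases of domestic corporate bonds 997.52.)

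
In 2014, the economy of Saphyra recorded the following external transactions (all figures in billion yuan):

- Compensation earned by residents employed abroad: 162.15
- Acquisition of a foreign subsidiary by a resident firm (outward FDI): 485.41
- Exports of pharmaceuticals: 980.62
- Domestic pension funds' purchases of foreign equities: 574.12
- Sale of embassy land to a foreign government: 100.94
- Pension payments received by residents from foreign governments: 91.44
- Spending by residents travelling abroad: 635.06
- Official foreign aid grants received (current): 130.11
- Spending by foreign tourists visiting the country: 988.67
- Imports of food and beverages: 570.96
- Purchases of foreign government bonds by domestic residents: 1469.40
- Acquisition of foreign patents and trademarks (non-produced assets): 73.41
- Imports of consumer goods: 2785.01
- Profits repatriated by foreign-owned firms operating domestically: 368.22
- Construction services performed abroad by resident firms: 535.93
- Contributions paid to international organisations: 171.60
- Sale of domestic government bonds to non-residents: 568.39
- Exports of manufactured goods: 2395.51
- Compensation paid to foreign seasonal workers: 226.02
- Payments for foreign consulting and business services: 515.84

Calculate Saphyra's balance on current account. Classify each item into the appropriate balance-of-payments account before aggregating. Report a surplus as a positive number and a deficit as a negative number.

Goods: -2785.01 - 570.96 + 980.62 + 2395.51 = 20.16
Services: -635.06 + 988.67 + 535.93 - 515.84 = 373.70
Primary income: -226.02 + 162.15 - 368.22 = -432.09
Secondary income: 130.11 - 171.60 + 91.44 = 49.95
Current account = 20.16 + 373.70 + (-432.09) + 49.95 = 11.72
(Excluded from the current account — financial account: acquisition of a foreign subsidiary by a resident firm (outward FDI) 485.41, domestic pension funds' purchases of foreign equities 574.12, purchases of foreign government bonds by domestic residents 1469.40, sale of domestic government bonds to non-residents 568.39; capital account: sale of embassy land to a foreign government 100.94, acquisition of foreign patents and trademarks (non-produced assets) 73.41.)

11.72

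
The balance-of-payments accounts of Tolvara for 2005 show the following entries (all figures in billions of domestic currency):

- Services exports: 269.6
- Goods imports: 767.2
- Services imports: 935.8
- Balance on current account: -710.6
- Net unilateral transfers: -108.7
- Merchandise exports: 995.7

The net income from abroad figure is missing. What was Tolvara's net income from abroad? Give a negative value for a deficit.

Current account = goods balance + services balance + net primary income + net secondary income
Sum of the known components = -546.4
Net income from abroad = CA - (known components) = -710.6 - (-546.4) = -164.2

-164.2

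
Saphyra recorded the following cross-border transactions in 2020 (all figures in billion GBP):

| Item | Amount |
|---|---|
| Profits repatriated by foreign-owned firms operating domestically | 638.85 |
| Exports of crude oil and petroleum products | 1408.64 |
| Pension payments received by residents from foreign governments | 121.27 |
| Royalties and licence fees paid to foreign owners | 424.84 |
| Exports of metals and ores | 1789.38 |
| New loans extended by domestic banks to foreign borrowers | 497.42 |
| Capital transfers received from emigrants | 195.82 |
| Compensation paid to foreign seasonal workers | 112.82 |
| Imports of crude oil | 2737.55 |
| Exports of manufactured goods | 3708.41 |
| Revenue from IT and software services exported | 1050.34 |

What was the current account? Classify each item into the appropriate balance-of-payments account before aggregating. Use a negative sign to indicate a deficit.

Goods: 3708.41 - 2737.55 + 1408.64 + 1789.38 = 4168.88
Services: 1050.34 - 424.84 = 625.50
Primary income: -112.82 - 638.85 = -751.67
Secondary income: 121.27
Current account = 4168.88 + 625.50 + (-751.67) + 121.27 = 4163.98
(Excluded from the current account — financial account: new loans extended by domestic banks to foreign borrowers 497.42; capital account: capital transfers received from emigrants 195.82.)

4163.98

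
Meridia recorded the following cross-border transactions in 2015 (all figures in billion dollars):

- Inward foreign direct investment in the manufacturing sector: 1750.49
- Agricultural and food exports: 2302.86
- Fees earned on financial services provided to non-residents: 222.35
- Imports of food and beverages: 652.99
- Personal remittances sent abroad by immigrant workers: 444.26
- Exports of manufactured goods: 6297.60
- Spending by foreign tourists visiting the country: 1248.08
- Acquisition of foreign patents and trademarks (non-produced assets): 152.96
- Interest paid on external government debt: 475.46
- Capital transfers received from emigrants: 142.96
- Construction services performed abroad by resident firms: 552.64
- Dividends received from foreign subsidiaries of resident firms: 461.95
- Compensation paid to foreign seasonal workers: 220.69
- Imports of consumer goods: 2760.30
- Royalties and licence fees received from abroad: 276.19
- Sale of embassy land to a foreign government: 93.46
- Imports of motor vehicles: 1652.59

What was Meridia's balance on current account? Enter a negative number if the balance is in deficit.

Goods: -2760.30 + 2302.86 + 6297.60 - 652.99 - 1652.59 = 3534.58
Services: 552.64 + 276.19 + 1248.08 + 222.35 = 2299.26
Primary income: 461.95 - 475.46 - 220.69 = -234.20
Secondary income: -444.26
Current account = 3534.58 + 2299.26 + (-234.20) + (-444.26) = 5155.38
(Excluded from the current account — financial account: inward foreign direct investment in the manufacturing sector 1750.49; capital account: acquisition of foreign patents and trademarks (non-produced assets) 152.96, capital transfers received from emigrants 142.96, sale of embassy land to a foreign government 93.46.)

5155.38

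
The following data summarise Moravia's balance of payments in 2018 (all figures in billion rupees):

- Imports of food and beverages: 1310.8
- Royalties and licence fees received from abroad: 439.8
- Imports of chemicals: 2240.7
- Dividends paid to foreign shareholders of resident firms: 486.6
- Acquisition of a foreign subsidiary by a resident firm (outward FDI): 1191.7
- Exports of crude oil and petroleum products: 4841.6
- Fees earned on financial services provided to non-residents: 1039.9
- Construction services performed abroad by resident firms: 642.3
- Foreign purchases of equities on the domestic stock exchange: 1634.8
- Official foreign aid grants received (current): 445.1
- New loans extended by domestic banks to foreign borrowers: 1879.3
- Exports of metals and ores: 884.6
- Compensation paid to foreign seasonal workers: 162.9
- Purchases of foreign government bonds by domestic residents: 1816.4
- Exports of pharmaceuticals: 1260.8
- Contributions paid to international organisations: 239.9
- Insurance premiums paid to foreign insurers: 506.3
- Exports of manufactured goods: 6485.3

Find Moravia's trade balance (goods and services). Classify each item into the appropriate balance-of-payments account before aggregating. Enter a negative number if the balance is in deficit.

11536.5

Goods: -1310.8 + 1260.8 - 2240.7 + 6485.3 + 4841.6 + 884.6 = 9920.8
Services: 1039.9 - 506.3 + 642.3 + 439.8 = 1615.7
Trade balance = 9920.8 + 1615.7 = 11536.5
(Excluded from the trade balance — primary income: dividends paid to foreign shareholders of resident firms 486.6, compensation paid to foreign seasonal workers 162.9; financial account: acquisition of a foreign subsidiary by a resident firm (outward FDI) 1191.7, foreign purchases of equities on the domestic stock exchange 1634.8, new loans extended by domestic banks to foreign borrowers 1879.3, purchases of foreign government bonds by domestic residents 1816.4; secondary income: official foreign aid grants received (current) 445.1, contributions paid to international organisations 239.9.)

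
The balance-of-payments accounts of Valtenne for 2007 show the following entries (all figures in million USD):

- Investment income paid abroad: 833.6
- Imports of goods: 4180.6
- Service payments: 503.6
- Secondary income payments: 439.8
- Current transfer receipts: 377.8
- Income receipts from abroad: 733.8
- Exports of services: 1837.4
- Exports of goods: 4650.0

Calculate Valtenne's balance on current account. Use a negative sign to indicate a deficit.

Goods balance = 4650.0 - 4180.6 = 469.4
Services balance = 1837.4 - 503.6 = 1333.8
Trade balance (goods + services) = 469.4 + 1333.8 = 1803.2
Net primary income = 733.8 - 833.6 = -99.8
Net secondary income = 377.8 - 439.8 = -62.0
Current account = 1803.2 + (-99.8) + (-62.0) = 1641.4

1641.4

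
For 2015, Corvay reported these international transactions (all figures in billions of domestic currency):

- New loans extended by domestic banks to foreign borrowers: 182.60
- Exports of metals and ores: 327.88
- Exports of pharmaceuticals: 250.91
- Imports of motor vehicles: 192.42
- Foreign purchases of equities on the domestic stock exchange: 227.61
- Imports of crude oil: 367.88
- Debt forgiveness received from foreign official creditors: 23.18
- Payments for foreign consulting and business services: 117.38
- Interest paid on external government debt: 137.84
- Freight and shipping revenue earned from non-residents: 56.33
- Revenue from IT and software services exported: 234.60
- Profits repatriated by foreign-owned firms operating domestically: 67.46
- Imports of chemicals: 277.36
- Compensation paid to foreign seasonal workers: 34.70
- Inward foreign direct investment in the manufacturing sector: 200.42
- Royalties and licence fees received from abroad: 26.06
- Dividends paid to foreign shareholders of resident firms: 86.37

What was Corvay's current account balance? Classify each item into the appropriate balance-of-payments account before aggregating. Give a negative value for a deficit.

-385.63

Goods: -192.42 - 277.36 + 250.91 + 327.88 - 367.88 = -258.87
Services: 234.60 + 26.06 + 56.33 - 117.38 = 199.61
Primary income: -86.37 - 137.84 - 34.70 - 67.46 = -326.37
Current account = (-258.87) + 199.61 + (-326.37) = -385.63
(Excluded from the current account — financial account: new loans extended by domestic banks to foreign borrowers 182.60, foreign purchases of equities on the domestic stock exchange 227.61, inward foreign direct investment in the manufacturing sector 200.42; capital account: debt forgiveness received from foreign official creditors 23.18.)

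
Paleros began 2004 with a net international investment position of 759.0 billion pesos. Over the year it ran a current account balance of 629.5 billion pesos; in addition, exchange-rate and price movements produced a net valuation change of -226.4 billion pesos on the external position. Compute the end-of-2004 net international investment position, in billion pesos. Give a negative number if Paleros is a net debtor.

Change in NIIP = current account + net valuation change = 629.5 + (-226.4) = 403.1
End-of-year NIIP = 759.0 + 403.1 = 1162.1

1162.1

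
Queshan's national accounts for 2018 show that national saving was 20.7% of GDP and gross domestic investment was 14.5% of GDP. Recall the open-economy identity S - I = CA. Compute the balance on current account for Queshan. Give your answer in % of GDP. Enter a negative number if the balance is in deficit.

6.2

S - I = CA (net lending to the rest of the world).
CA = S - I = 20.7 - 14.5 = 6.2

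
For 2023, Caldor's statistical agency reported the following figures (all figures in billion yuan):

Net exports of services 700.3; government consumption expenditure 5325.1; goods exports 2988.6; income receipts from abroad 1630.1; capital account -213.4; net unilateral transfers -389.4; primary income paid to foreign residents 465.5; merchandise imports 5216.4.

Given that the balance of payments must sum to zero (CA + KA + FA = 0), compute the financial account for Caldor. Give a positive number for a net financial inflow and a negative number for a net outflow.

965.7

Goods balance = 2988.6 - 5216.4 = -2227.8
Services balance = 700.3
Trade balance (goods + services) = -2227.8 + 700.3 = -1527.5
Net primary income = 1630.1 - 465.5 = 1164.6
Net secondary income = -389.4
Current account = -1527.5 + 1164.6 + (-389.4) = -752.3
Financial account = -(-752.3 + (-213.4)) = 965.7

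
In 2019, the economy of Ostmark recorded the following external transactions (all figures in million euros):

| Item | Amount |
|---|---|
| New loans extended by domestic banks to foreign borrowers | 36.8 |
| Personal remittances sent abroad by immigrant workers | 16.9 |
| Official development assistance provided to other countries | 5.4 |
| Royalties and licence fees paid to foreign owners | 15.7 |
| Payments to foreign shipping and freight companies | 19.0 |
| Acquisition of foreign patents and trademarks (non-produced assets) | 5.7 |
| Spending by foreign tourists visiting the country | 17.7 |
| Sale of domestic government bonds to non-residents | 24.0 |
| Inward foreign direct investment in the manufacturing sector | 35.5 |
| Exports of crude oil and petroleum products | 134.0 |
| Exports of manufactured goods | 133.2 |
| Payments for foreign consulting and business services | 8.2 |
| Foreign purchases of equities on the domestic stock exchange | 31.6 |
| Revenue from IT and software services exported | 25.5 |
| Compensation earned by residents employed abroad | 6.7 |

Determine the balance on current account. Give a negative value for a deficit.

251.9

Goods: 133.2 + 134.0 = 267.2
Services: -8.2 + 17.7 - 15.7 - 19.0 + 25.5 = 0.3
Primary income: 6.7
Secondary income: -5.4 - 16.9 = -22.3
Current account = 267.2 + 0.3 + 6.7 + (-22.3) = 251.9
(Excluded from the current account — financial account: new loans extended by domestic banks to foreign borrowers 36.8, sale of domestic government bonds to non-residents 24.0, inward foreign direct investment in the manufacturing sector 35.5, foreign purchases of equities on the domestic stock exchange 31.6; capital account: acquisition of foreign patents and trademarks (non-produced assets) 5.7.)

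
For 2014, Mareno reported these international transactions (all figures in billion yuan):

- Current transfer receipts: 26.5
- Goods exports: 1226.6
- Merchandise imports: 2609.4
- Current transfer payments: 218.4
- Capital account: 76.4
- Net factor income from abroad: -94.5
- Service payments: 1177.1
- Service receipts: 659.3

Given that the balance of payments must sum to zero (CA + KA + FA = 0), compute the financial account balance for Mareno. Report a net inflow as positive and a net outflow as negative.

Goods balance = 1226.6 - 2609.4 = -1382.8
Services balance = 659.3 - 1177.1 = -517.8
Trade balance (goods + services) = -1382.8 + (-517.8) = -1900.6
Net primary income = -94.5
Net secondary income = 26.5 - 218.4 = -191.9
Current account = -1900.6 + (-94.5) + (-191.9) = -2187.0
Financial account = -(-2187.0 + 76.4) = 2110.6

2110.6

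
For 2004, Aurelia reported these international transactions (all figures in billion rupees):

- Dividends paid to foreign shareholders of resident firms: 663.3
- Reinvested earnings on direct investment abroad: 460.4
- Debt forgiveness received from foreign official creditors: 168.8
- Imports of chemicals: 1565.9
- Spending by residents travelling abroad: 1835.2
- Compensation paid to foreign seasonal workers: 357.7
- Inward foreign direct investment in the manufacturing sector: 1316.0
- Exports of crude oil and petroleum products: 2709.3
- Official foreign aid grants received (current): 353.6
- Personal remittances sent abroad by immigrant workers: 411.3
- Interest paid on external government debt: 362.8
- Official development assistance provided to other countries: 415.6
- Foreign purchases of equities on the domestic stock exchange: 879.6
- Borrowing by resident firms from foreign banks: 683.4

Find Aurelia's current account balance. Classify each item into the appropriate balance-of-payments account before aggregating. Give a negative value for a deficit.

Goods: -1565.9 + 2709.3 = 1143.4
Services: -1835.2
Primary income: -663.3 + 460.4 - 357.7 - 362.8 = -923.4
Secondary income: -415.6 - 411.3 + 353.6 = -473.3
Current account = 1143.4 + (-1835.2) + (-923.4) + (-473.3) = -2088.5
(Excluded from the current account — capital account: debt forgiveness received from foreign official creditors 168.8; financial account: inward foreign direct investment in the manufacturing sector 1316.0, foreign purchases of equities on the domestic stock exchange 879.6, borrowing by resident firms from foreign banks 683.4.)

-2088.5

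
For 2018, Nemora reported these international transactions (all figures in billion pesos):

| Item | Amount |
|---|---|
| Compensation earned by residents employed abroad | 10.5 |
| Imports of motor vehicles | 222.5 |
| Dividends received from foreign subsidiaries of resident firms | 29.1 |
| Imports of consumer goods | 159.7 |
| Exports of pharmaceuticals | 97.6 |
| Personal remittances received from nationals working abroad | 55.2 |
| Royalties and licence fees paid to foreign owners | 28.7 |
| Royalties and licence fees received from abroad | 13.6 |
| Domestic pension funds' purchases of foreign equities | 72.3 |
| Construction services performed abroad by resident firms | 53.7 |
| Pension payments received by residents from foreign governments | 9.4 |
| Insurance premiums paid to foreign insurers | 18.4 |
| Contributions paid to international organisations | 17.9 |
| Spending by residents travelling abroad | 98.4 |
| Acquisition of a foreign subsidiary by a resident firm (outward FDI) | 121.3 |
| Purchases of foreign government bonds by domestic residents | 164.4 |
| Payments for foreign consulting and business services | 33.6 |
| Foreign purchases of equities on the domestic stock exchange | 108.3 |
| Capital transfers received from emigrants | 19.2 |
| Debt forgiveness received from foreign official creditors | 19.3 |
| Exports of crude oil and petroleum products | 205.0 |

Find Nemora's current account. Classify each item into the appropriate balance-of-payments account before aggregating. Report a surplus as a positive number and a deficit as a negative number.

Goods: 205.0 - 159.7 - 222.5 + 97.6 = -79.6
Services: 13.6 - 98.4 - 18.4 - 33.6 - 28.7 + 53.7 = -111.8
Primary income: 10.5 + 29.1 = 39.6
Secondary income: -17.9 + 9.4 + 55.2 = 46.7
Current account = (-79.6) + (-111.8) + 39.6 + 46.7 = -105.1
(Excluded from the current account — financial account: domestic pension funds' purchases of foreign equities 72.3, acquisition of a foreign subsidiary by a resident firm (outward FDI) 121.3, purchases of foreign government bonds by domestic residents 164.4, foreign purchases of equities on the domestic stock exchange 108.3; capital account: capital transfers received from emigrants 19.2, debt forgiveness received from foreign official creditors 19.3.)

-105.1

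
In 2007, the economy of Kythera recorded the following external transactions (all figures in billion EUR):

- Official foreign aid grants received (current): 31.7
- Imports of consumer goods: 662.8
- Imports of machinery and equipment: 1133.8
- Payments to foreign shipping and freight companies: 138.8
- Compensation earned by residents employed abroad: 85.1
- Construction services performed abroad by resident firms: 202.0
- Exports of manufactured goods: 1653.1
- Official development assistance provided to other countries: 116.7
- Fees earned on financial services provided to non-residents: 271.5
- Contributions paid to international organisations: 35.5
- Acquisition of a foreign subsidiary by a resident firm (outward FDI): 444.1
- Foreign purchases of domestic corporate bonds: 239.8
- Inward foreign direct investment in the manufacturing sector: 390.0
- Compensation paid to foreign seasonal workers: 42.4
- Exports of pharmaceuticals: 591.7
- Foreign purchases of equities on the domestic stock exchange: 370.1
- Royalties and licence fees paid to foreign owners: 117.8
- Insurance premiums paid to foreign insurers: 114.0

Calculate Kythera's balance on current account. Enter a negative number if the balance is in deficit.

473.3

Goods: 1653.1 + 591.7 - 662.8 - 1133.8 = 448.2
Services: -138.8 + 271.5 + 202.0 - 114.0 - 117.8 = 102.9
Primary income: -42.4 + 85.1 = 42.7
Secondary income: -35.5 - 116.7 + 31.7 = -120.5
Current account = 448.2 + 102.9 + 42.7 + (-120.5) = 473.3
(Excluded from the current account — financial account: acquisition of a foreign subsidiary by a resident firm (outward FDI) 444.1, foreign purchases of domestic corporate bonds 239.8, inward foreign direct investment in the manufacturing sector 390.0, foreign purchases of equities on the domestic stock exchange 370.1.)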